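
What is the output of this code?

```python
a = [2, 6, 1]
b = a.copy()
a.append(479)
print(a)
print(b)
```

Key concept: list.copy() creates independent copy.
Step by step:
`a = [2, 6, 1]` → a = [2, 6, 1]
`b = a.copy()` → b = [2, 6, 1]
`a.append(479)` → a = [2, 6, 1, 479]
`print(a)` → prints [2, 6, 1, 479]
`print(b)` → prints [2, 6, 1]

Answer:
[2, 6, 1, 479]
[2, 6, 1]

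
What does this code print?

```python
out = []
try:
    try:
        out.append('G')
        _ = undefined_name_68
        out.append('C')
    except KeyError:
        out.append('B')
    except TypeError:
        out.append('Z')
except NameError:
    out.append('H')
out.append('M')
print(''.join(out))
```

Execution trace: 'G' (try body) → 'H' (outer except NameError) → 'M' (after the try/except). Output: GHM

Answer: GHM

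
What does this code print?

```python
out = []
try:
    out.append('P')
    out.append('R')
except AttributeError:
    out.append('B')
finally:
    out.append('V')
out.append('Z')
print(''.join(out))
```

Execution trace: 'P' (try body) → 'R' (try body, no exception) → 'V' (finally) → 'Z' (after the try/except). Output: PRVZ

Answer: PRVZ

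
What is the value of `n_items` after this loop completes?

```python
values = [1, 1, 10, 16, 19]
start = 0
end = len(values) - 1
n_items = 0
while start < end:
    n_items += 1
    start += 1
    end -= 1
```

Iterations until pointers meet (list length 5)
`n_items` takes the values: 0 → 1 → 2

Answer: 2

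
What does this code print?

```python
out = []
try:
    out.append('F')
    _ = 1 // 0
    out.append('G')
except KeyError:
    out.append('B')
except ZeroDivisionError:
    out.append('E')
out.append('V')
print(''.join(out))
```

Execution trace: 'F' (try body) → 'E' (except ZeroDivisionError) → 'V' (after the try/except). Output: FEV

Answer: FEV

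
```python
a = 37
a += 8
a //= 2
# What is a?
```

Trace:
`a = 37` → a = 37
`a += 8` → a = 45
`a //= 2` → a = 22
So a = 22

Answer: 22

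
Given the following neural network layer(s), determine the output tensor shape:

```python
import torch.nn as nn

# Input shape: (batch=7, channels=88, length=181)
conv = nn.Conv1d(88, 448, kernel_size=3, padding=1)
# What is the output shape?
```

Input: (7, 88, 181) -> Output: (7, 448, 181)

Answer: (7, 448, 181)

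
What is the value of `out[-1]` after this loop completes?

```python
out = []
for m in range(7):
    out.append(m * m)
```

Last element of squares 0 to 6
`out` takes the values: [] → [0] → [0, 1] → [0, 1, 4] → [0, 1, 4, 9] → [0, 1, 4, 9, 16] → [0, 1, 4, 9, 16, 25] → [0, 1, 4, 9, 16, 25, 36]
So `out[-1]` = 36

Answer: 36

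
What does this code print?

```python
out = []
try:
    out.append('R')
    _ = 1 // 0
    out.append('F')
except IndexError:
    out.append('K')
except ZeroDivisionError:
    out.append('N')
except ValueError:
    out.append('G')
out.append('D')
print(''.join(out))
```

Execution trace: 'R' (try body) → 'N' (except ZeroDivisionError) → 'D' (after the try/except). Output: RND

Answer: RND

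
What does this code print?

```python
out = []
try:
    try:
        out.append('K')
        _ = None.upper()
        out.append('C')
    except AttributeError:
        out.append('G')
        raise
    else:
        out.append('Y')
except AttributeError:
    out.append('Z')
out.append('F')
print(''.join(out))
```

Execution trace: 'K' (inner try body) → 'G' (inner except AttributeError) → 'Z' (outer except AttributeError) → 'F' (after the try/except). Output: KGZF

Answer: KGZF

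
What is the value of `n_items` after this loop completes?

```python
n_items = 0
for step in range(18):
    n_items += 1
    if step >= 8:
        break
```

Loop breaks when step reaches 8, n_items is 9
`n_items` takes the values: 0 → 1 → 2 → 3 → 4 → 5 → 6 → 7 → 8 → 9

Answer: 9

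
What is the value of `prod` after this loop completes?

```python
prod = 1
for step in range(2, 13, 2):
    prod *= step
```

Product of even numbers 2 to 12
`prod` takes the values: 1 → 2 → 8 → 48 → 384 → 3840 → 46080

Answer: 46080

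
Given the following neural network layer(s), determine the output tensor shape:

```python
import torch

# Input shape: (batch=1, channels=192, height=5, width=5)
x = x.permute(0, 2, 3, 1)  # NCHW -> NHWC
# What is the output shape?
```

Input: (1, 192, 5, 5) -> Output: (1, 5, 5, 192)

Answer: (1, 5, 5, 192)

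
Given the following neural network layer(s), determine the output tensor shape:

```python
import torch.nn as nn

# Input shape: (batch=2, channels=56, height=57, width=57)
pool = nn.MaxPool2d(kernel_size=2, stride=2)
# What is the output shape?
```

Input: (2, 56, 57, 57) -> Output: (2, 56, 28, 28)

Answer: (2, 56, 28, 28)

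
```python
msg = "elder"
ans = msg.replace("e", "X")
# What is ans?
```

Trace:
`msg = "elder"` → msg = 'elder'
`ans = msg.replace("e", "X")` → ans = 'XldXr'
So ans = 'XldXr'

Answer: 'XldXr'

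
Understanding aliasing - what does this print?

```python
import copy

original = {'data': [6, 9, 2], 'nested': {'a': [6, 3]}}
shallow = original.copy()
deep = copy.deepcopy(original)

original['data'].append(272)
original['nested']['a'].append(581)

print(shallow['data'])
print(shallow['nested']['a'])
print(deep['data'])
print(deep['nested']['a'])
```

Key concept: comparing shallow vs deep copy.
Step by step:
`original = {'data': [6, 9, 2], 'nested': {'a': [6, 3]}}` → original = {'data': [6, 9, 2], 'nested': {'a': [6, 3]}}
`shallow = original.copy()` → shallow = {'data': [6, 9, 2], 'nested': {'a': [6, 3]}}
`deep = copy.deepcopy(original)` → deep = {'data': [6, 9, 2], 'nested': {'a': [6, 3]}}
`original['data'].append(272)` → original = {'data': [6, 9, 2, 272], 'nested': {'a': [6, 3]}}; shallow = {'data': [6, 9, 2, 272], 'nested': {'a': [6, 3]}}
`original['nested']['a'].append(581)` → original = {'data': [6, 9, 2, 272], 'nested': {'a': [6, 3, 581]}}; shallow = {'data': [6, 9, 2, 272], 'nested': {'a': [6, 3, 581]}}
`print(shallow['data'])` → prints [6, 9, 2, 272]
`print(shallow['nested']['a'])` → prints [6, 3, 581]
`print(deep['data'])` → prints [6, 9, 2]
`print(deep['nested']['a'])` → prints [6, 3]

Answer:
[6, 9, 2, 272]
[6, 3, 581]
[6, 9, 2]
[6, 3]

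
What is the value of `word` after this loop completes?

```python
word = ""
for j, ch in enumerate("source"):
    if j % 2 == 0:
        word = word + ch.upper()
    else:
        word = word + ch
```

Uppercase even positions in 'source'
`word` takes the values: "" → "S" → "So" → "SoU" → "SoUr" → "SoUrC" → "SoUrCe"

Answer: "SoUrCe"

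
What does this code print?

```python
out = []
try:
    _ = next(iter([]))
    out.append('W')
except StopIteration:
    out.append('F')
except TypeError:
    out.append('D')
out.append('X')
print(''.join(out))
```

Execution trace: 'F' (except StopIteration) → 'X' (after the try/except). Output: FX

Answer: FX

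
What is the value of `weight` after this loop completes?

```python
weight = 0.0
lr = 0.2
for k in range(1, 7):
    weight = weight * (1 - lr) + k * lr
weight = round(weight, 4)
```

Moving average with lr=0.2
`weight` takes the values: 0.0 → 0.2 → 0.56 → 1.048 → 1.6384 → 2.31072 → 3.048576 → 3.0486

Answer: 3.0486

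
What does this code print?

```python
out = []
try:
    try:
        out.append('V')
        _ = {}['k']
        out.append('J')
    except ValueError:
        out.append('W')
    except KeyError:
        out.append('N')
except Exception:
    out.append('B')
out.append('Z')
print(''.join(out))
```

Execution trace: 'V' (inner try body) → 'N' (inner except KeyError) → 'Z' (after the try/except). Output: VNZ

Answer: VNZ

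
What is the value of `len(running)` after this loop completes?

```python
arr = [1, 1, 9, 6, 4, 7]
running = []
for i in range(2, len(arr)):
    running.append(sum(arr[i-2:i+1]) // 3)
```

Number of 3-element averages
`running` takes the values: [] → [3] → [3, 5] → [3, 5, 6] → [3, 5, 6, 5]
So `len(running)` = 4

Answer: 4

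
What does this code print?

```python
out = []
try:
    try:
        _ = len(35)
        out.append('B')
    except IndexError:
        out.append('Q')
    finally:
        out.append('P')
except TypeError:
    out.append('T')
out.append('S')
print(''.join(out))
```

Execution trace: 'P' (inner finally) → 'T' (outer except TypeError) → 'S' (after the try/except). Output: PTS

Answer: PTS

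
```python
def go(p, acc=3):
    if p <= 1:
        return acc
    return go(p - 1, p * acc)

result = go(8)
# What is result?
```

Accumulator trace (n, acc): (8, 3) -> (7, 24) -> (6, 168) -> (5, 1008) -> (4, 5040) -> (3, 20160) -> (2, 60480) -> (1, 120960) -> return 120960

Answer: 120960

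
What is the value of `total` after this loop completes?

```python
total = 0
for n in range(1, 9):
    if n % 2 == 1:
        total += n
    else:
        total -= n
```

Add odd, subtract even
`total` takes the values: 0 → 1 → -1 → 2 → -2 → 3 → -3 → 4 → -4

Answer: -4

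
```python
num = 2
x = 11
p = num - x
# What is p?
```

Trace:
`num = 2` → num = 2
`x = 11` → x = 11
`p = num - x` → p = -9
So p = -9

Answer: -9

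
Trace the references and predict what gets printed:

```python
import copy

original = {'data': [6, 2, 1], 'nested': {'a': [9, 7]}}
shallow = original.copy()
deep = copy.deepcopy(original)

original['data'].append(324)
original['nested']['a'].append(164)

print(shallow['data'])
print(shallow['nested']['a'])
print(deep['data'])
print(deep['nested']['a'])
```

Key concept: comparing shallow vs deep copy.
Step by step:
`original = {'data': [6, 2, 1], 'nested': {'a': [9, 7]}}` → original = {'data': [6, 2, 1], 'nested': {'a': [9, 7]}}
`shallow = original.copy()` → shallow = {'data': [6, 2, 1], 'nested': {'a': [9, 7]}}
`deep = copy.deepcopy(original)` → deep = {'data': [6, 2, 1], 'nested': {'a': [9, 7]}}
`original['data'].append(324)` → original = {'data': [6, 2, 1, 324], 'nested': {'a': [9, 7]}}; shallow = {'data': [6, 2, 1, 324], 'nested': {'a': [9, 7]}}
`original['nested']['a'].append(164)` → original = {'data': [6, 2, 1, 324], 'nested': {'a': [9, 7, 164]}}; shallow = {'data': [6, 2, 1, 324], 'nested': {'a': [9, 7, 164]}}
`print(shallow['data'])` → prints [6, 2, 1, 324]
`print(shallow['nested']['a'])` → prints [9, 7, 164]
`print(deep['data'])` → prints [6, 2, 1]
`print(deep['nested']['a'])` → prints [9, 7]

Answer:
[6, 2, 1, 324]
[9, 7, 164]
[6, 2, 1]
[9, 7]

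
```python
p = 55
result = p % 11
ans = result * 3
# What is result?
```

Trace:
`p = 55` → p = 55
`result = p % 11` → result = 0
`ans = result * 3` → ans = 0
So result = 0

Answer: 0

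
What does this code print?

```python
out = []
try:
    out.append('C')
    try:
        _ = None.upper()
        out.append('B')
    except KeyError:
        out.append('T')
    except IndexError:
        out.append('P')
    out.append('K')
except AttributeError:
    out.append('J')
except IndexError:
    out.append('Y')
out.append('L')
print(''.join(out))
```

Execution trace: 'C' (try body) → 'J' (except AttributeError) → 'L' (after the try/except). Output: CJL

Answer: CJL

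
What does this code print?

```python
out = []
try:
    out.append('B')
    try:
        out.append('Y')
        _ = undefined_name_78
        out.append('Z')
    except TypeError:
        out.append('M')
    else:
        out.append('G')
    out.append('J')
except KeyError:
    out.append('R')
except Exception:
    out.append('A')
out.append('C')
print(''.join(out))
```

Execution trace: 'B' (try body) → 'Y' (inner try body) → 'A' (except Exception) → 'C' (after the try/except). Output: BYAC

Answer: BYAC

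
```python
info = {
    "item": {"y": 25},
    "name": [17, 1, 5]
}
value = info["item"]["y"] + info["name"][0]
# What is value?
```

Trace:
`info = { ...` → info = {'item': {'y': 25}, 'name': [17, 1, 5]}
`value = info["item"]["y"] + info["name"][0]` → value = 42
So value = 42

Answer: 42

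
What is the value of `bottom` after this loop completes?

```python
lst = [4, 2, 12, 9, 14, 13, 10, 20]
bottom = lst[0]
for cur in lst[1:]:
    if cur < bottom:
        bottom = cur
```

Minimum of [4, 2, 12, 9, 14, 13, 10, 20]
`bottom` takes the values: 4 → 2

Answer: 2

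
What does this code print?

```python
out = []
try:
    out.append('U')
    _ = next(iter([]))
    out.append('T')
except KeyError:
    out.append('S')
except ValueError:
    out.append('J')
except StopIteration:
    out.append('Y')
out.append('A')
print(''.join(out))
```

Execution trace: 'U' (try body) → 'Y' (except StopIteration) → 'A' (after the try/except). Output: UYA

Answer: UYA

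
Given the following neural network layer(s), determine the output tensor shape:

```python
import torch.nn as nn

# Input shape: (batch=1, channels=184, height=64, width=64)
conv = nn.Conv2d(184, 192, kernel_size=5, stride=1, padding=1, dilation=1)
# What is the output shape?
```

Input: (1, 184, 64, 64) -> Output: (1, 192, 62, 62)

Answer: (1, 192, 62, 62)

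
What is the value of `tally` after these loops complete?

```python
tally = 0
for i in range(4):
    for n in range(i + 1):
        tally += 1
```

Triangle: 1 + 2 + ... + 4
`tally` takes the values: 0 → 1 → 2 → 3 → 4 → 5 → 6 → 7 → 8 → 9 → 10

Answer: 10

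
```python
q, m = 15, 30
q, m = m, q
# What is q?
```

Trace:
`q, m = 15, 30` → q = 15; m = 30
`q, m = m, q` → q = 30; m = 15
So q = 30

Answer: 30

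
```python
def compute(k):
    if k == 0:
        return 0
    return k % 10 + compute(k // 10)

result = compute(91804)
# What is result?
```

Sum of digits of 91804: 4 + 0 + 8 + 1 + 9 = 22

Answer: 22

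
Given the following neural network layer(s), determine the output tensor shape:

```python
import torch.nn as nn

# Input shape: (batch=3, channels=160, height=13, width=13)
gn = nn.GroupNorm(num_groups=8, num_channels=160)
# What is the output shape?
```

Input: (3, 160, 13, 13) -> Output: (3, 160, 13, 13)

Answer: (3, 160, 13, 13)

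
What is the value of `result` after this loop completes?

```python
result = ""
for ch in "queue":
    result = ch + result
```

Reverse 'queue'
`result` takes the values: "" → "q" → "uq" → "euq" → "ueuq" → "eueuq"

Answer: "eueuq"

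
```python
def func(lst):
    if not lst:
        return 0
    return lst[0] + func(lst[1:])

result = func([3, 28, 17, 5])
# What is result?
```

3 + 28 + 17 + 5 + 0 = 53

Answer: 53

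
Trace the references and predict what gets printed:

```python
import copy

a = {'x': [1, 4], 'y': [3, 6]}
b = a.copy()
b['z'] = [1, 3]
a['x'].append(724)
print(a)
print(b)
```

Key concept: shallow copy of dict with mutable values.
Step by step:
`a = {'x': [1, 4], 'y': [3, 6]}` → a = {'x': [1, 4], 'y': [3, 6]}
`b = a.copy()` → b = {'x': [1, 4], 'y': [3, 6]}
`b['z'] = [1, 3]` → b = {'x': [1, 4], 'y': [3, 6], 'z': [1, 3]}
`a['x'].append(724)` → a = {'x': [1, 4, 724], 'y': [3, 6]}; b = {'x': [1, 4, 724], 'y': [3, 6], 'z': [1, 3]}
`print(a)` → prints {'x': [1, 4, 724], 'y': [3, 6]}
`print(b)` → prints {'x': [1, 4, 724], 'y': [3, 6], 'z': [1, 3]}

Answer:
{'x': [1, 4, 724], 'y': [3, 6]}
{'x': [1, 4, 724], 'y': [3, 6], 'z': [1, 3]}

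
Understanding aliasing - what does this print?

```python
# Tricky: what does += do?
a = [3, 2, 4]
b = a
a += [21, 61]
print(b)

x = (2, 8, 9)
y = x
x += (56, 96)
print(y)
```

Key concept: += behavior differs for mutable vs immutable.
Step by step:
`a = [3, 2, 4]` → a = [3, 2, 4]
`b = a` → b = [3, 2, 4] (same object as a)
`a += [21, 61]` → a = [3, 2, 4, 21, 61] (same object as b); b = [3, 2, 4, 21, 61] (same object as a)
`print(b)` → prints [3, 2, 4, 21, 61]
`x = (2, 8, 9)` → x = (2, 8, 9)
`y = x` → y = (2, 8, 9)
`x += (56, 96)` → x = (2, 8, 9, 56, 96)
`print(y)` → prints (2, 8, 9)

Answer:
[3, 2, 4, 21, 61]
(2, 8, 9)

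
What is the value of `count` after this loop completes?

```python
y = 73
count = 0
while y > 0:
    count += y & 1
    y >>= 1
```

Count set bits in 73 (binary: 0b1001001)
`count` takes the values: 0 → 1 → 2 → 3

Answer: 3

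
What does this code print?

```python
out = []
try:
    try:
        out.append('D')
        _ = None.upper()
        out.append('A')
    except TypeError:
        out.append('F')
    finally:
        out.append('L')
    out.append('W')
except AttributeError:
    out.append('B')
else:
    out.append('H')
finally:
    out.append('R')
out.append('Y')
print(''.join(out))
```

Execution trace: 'D' (inner try body) → 'L' (inner finally) → 'B' (except AttributeError) → 'R' (finally) → 'Y' (after the try/except). Output: DLBRY

Answer: DLBRY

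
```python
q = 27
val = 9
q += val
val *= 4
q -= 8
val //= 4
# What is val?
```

Trace:
`q = 27` → q = 27
`val = 9` → val = 9
`q += val` → q = 36
`val *= 4` → val = 36
`q -= 8` → q = 28
`val //= 4` → val = 9
So val = 9

Answer: 9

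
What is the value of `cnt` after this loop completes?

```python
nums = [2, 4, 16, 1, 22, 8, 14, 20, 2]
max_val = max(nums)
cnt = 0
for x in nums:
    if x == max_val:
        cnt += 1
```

Count of max value 22 in [2, 4, 16, 1, 22, 8, 14, 20, 2]
`cnt` takes the values: 0 → 1

Answer: 1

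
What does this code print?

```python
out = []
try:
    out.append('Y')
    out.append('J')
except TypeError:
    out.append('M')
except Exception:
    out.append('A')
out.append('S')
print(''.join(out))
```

Execution trace: 'Y' (try body) → 'J' (try body, no exception) → 'S' (after the try/except). Output: YJS

Answer: YJS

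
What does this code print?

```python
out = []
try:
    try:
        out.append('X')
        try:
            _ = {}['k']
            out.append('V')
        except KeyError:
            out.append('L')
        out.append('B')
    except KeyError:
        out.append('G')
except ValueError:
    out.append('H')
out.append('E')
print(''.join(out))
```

Execution trace: 'X' (try body) → 'L' (inner except KeyError) → 'B' (try body, no exception) → 'E' (after the try/except). Output: XLBE

Answer: XLBE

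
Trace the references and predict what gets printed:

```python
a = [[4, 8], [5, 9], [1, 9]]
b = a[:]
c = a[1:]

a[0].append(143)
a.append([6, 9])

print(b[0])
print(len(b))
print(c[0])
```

Key concept: slice with nested mutation.
Step by step:
`a = [[4, 8], [5, 9], [1, 9]]` → a = [[4, 8], [5, 9], [1, 9]]
`b = a[:]` → b = [[4, 8], [5, 9], [1, 9]]
`c = a[1:]` → c = [[5, 9], [1, 9]]
`a[0].append(143)` → a = [[4, 8, 143], [5, 9], [1, 9]]; b = [[4, 8, 143], [5, 9], [1, 9]]
`a.append([6, 9])` → a = [[4, 8, 143], [5, 9], [1, 9], [6, 9]]
`print(b[0])` → prints [4, 8, 143]
`print(len(b))` → prints 3
`print(c[0])` → prints [5, 9]

Answer:
[4, 8, 143]
3
[5, 9]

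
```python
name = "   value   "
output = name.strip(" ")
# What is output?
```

Trace:
`name = "   value   "` → name = '   value   '
`output = name.strip(" ")` → output = 'value'
So output = 'value'

Answer: 'value'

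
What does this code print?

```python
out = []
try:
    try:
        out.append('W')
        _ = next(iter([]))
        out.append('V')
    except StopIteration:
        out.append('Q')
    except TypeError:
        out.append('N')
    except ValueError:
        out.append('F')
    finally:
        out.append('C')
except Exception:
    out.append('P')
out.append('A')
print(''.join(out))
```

Execution trace: 'W' (inner try body) → 'Q' (inner except StopIteration) → 'C' (inner finally) → 'A' (after the try/except). Output: WQCA

Answer: WQCA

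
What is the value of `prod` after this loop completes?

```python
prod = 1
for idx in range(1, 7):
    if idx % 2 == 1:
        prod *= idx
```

Product of odd numbers 1 to 6
`prod` takes the values: 1 → 3 → 15

Answer: 15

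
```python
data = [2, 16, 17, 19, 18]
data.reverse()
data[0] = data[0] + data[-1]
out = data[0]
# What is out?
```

Trace:
`data = [2, 16, 17, 19, 18]` → data = [2, 16, 17, 19, 18]
`data.reverse()` → data = [18, 19, 17, 16, 2]
`data[0] = data[0] + data[-1]` → data = [20, 19, 17, 16, 2]
`out = data[0]` → out = 20
So out = 20

Answer: 20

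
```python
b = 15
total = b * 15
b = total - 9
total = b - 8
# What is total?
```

Trace:
`b = 15` → b = 15
`total = b * 15` → total = 225
`b = total - 9` → b = 216
`total = b - 8` → total = 208
So total = 208

Answer: 208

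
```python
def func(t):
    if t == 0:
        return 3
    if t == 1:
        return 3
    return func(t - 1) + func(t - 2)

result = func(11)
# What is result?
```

Build up from base cases: func(0)=3, func(1)=3, func(2)=6, func(3)=9, func(4)=15, func(5)=24, func(6)=39, ..., func(11)=432

Answer: 432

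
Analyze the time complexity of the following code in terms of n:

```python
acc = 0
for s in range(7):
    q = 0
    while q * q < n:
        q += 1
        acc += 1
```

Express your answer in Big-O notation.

Each loop level contributes: 1 × √n. Multiplying the contributions gives O(√n).

Answer: O(√n)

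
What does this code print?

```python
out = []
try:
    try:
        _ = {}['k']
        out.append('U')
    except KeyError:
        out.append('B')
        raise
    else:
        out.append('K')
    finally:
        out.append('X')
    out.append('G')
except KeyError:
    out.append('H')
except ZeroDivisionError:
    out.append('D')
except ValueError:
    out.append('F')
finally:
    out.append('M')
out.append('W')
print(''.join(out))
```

Execution trace: 'B' (inner except KeyError) → 'X' (inner finally) → 'H' (except KeyError) → 'M' (finally) → 'W' (after the try/except). Output: BXHMW

Answer: BXHMW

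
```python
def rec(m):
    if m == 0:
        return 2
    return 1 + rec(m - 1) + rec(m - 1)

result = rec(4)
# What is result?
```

rec(m) = 1 + 2·rec(m-1), rec(0)=2. Closed form: (2+1)·2^4 - 1 = 47.

Answer: 47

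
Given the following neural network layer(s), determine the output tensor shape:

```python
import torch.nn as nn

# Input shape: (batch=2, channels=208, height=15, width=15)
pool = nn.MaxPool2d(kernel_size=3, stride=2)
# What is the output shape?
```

Input: (2, 208, 15, 15) -> Output: (2, 208, 7, 7)

Answer: (2, 208, 7, 7)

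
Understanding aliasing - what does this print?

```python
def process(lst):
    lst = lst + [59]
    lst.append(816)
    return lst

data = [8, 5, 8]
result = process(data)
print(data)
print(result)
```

Key concept: rebinding parameter vs mutation.
Step by step:
`data = [8, 5, 8]` → data = [8, 5, 8]
`result = process(data)` → result = [8, 5, 8, 59, 816]
`print(data)` → prints [8, 5, 8]
`print(result)` → prints [8, 5, 8, 59, 816]

Answer:
[8, 5, 8]
[8, 5, 8, 59, 816]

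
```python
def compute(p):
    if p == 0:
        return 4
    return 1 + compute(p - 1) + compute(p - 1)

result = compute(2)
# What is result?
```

compute(p) = 1 + 2·compute(p-1), compute(0)=4. Closed form: (4+1)·2^2 - 1 = 19.

Answer: 19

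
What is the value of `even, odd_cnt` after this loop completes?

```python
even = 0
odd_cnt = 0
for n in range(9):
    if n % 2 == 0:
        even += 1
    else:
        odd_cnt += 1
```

Count evens and odds in range(9)
`even, odd_cnt` takes the values: (0, 0) → (1, 0) → (1, 1) → (2, 1) → (2, 2) → (3, 2) → (3, 3) → (4, 3) → (4, 4) → (5, 4)

Answer: 5, 4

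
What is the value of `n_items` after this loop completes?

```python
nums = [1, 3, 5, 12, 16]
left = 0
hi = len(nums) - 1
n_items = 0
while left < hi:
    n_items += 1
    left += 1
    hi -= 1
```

Iterations until pointers meet (list length 5)
`n_items` takes the values: 0 → 1 → 2

Answer: 2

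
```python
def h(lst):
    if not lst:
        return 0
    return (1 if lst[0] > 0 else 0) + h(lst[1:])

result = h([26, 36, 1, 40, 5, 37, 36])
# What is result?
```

Count of positive elements in [26, 36, 1, 40, 5, 37, 36] = 7

Answer: 7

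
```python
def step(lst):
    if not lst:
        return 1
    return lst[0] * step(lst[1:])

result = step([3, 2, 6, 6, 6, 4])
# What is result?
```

Product over [3, 2, 6, 6, 6, 4] = 3 * 2 * 6 * 6 * 6 * 4 = 5184

Answer: 5184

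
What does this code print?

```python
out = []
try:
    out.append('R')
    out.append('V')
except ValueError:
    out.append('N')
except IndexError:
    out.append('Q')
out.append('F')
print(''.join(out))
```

Execution trace: 'R' (try body) → 'V' (try body, no exception) → 'F' (after the try/except). Output: RVF

Answer: RVF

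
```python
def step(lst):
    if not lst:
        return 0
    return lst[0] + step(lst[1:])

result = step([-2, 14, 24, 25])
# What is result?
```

(-2) + 14 + 24 + 25 + 0 = 61

Answer: 61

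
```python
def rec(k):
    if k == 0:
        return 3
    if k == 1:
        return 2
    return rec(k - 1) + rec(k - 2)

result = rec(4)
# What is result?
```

Build up from base cases: rec(0)=3, rec(1)=2, rec(2)=5, rec(3)=7, rec(4)=12

Answer: 12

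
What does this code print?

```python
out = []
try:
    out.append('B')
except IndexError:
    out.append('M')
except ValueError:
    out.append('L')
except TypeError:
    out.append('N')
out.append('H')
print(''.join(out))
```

Execution trace: 'B' (try body, no exception) → 'H' (after the try/except). Output: BH

Answer: BH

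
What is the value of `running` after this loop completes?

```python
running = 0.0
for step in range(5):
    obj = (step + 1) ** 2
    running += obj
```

Sum of squared losses 1² + 2² + ... + 5²
`running` takes the values: 0.0 → 1.0 → 5.0 → 14.0 → 30.0 → 55.0

Answer: 55.0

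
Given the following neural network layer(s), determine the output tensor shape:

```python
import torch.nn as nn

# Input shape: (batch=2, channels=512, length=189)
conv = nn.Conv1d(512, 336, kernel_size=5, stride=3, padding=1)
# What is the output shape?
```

Input: (2, 512, 189) -> Output: (2, 336, 63)

Answer: (2, 336, 63)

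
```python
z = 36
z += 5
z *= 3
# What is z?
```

Trace:
`z = 36` → z = 36
`z += 5` → z = 41
`z *= 3` → z = 123
So z = 123

Answer: 123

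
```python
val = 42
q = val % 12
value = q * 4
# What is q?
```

Trace:
`val = 42` → val = 42
`q = val % 12` → q = 6
`value = q * 4` → value = 24
So q = 6

Answer: 6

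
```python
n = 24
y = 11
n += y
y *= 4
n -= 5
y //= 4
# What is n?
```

Trace:
`n = 24` → n = 24
`y = 11` → y = 11
`n += y` → n = 35
`y *= 4` → y = 44
`n -= 5` → n = 30
`y //= 4` → y = 11
So n = 30

Answer: 30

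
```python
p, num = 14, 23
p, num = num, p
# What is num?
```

Trace:
`p, num = 14, 23` → p = 14; num = 23
`p, num = num, p` → p = 23; num = 14
So num = 14

Answer: 14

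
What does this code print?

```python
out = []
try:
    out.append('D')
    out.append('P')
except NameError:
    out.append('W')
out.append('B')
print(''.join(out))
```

Execution trace: 'D' (try body) → 'P' (try body, no exception) → 'B' (after the try/except). Output: DPB

Answer: DPB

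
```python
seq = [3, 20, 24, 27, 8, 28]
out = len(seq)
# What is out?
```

Trace:
`seq = [3, 20, 24, 27, 8, 28]` → seq = [3, 20, 24, 27, 8, 28]
`out = len(seq)` → out = 6
So out = 6

Answer: 6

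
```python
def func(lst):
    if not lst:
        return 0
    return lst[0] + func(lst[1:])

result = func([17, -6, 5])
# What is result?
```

17 + (-6) + 5 + 0 = 16

Answer: 16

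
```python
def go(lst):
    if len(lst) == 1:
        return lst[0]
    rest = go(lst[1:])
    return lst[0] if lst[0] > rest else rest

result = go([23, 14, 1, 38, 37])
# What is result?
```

Recursive max over [23, 14, 1, 38, 37] = 38

Answer: 38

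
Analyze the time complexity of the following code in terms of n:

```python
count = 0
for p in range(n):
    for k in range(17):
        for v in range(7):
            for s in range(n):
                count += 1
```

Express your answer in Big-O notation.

Each loop level contributes: n × 1 × 1 × n. Multiplying the contributions gives O(n^2).

Answer: O(n^2)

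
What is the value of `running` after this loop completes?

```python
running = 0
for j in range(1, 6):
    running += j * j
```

Sum of squares 1² to 5² = 55
`running` takes the values: 0 → 1 → 5 → 14 → 30 → 55

Answer: 55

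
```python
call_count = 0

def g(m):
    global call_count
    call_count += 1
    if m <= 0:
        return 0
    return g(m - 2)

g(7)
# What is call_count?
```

Linear recursion stepping by 2: 5 calls from m=7 down to ≤0.

Answer: 5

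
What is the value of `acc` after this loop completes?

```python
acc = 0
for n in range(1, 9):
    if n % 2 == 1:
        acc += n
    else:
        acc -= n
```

Add odd, subtract even
`acc` takes the values: 0 → 1 → -1 → 2 → -2 → 3 → -3 → 4 → -4

Answer: -4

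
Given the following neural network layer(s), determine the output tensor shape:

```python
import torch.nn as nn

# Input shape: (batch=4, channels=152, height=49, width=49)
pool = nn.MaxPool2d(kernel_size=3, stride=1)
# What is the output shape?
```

Input: (4, 152, 49, 49) -> Output: (4, 152, 47, 47)

Answer: (4, 152, 47, 47)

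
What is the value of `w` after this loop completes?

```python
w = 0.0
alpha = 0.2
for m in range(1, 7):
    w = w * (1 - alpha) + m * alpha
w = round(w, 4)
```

Moving average with lr=0.2
`w` takes the values: 0.0 → 0.2 → 0.56 → 1.048 → 1.6384 → 2.31072 → 3.048576 → 3.0486

Answer: 3.0486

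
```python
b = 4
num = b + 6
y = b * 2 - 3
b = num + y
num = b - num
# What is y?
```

Trace:
`b = 4` → b = 4
`num = b + 6` → num = 10
`y = b * 2 - 3` → y = 5
`b = num + y` → b = 15
`num = b - num` → num = 5
So y = 5

Answer: 5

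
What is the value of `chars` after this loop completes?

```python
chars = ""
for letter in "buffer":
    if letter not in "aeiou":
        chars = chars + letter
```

Remove vowels from 'buffer'
`chars` takes the values: "" → "b" → "bf" → "bff" → "bffr"

Answer: "bffr"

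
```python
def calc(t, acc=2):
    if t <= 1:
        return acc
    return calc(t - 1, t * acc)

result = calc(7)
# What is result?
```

Accumulator trace (n, acc): (7, 2) -> (6, 14) -> (5, 84) -> (4, 420) -> (3, 1680) -> (2, 5040) -> (1, 10080) -> return 10080

Answer: 10080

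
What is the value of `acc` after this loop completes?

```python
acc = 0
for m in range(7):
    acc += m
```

Sum of 0 to 6 = 21
`acc` takes the values: 0 → 1 → 3 → 6 → 10 → 15 → 21

Answer: 21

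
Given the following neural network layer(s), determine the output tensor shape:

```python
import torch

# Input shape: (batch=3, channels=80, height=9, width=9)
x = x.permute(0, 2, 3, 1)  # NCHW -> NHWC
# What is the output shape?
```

Input: (3, 80, 9, 9) -> Output: (3, 9, 9, 80)

Answer: (3, 9, 9, 80)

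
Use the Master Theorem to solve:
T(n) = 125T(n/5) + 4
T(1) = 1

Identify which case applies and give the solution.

a=125, b=5, f(n)=4. log_5(125) = 3. Since c=0 < 3, Case 1 applies: T(n) = Θ(n^log_b(a)) = O(n^3).

Answer: O(n^3) - Case 1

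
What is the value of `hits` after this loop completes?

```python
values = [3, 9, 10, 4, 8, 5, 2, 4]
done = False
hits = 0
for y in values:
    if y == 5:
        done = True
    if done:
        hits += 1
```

Count elements after first 5 in [3, 9, 10, 4, 8, 5, 2, 4]
`hits` takes the values: 0 → 1 → 2 → 3

Answer: 3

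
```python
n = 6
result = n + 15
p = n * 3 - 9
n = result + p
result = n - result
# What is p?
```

Trace:
`n = 6` → n = 6
`result = n + 15` → result = 21
`p = n * 3 - 9` → p = 9
`n = result + p` → n = 30
`result = n - result` → result = 9
So p = 9

Answer: 9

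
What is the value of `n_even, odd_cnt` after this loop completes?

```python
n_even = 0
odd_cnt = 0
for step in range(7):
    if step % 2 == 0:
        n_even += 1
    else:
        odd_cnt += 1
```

Count evens and odds in range(7)
`n_even, odd_cnt` takes the values: (0, 0) → (1, 0) → (1, 1) → (2, 1) → (2, 2) → (3, 2) → (3, 3) → (4, 3)

Answer: 4, 3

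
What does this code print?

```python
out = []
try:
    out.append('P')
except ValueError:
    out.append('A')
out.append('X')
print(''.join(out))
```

Execution trace: 'P' (try body, no exception) → 'X' (after the try/except). Output: PX

Answer: PX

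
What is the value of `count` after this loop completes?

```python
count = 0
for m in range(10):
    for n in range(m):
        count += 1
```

Triangle number: 0+1+2+...+9
`count` takes the values: 0 → 1 → 2 → 3 → 4 → 5 → 6 → 7 → 8 → 9 → 10 → 11 → 12 → 13 → 14 → 15 → 16 → 17 → 18 → 19 → 20 → 21 → 22 → 23 → 24 → 25 → 26 → 27 → 28 → 29 → … → 41 → 42 → 43 → 44 → 45

Answer: 45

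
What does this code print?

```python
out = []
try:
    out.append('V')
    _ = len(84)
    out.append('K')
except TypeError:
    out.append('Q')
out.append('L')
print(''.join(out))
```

Execution trace: 'V' (try body) → 'Q' (except TypeError) → 'L' (after the try/except). Output: VQL

Answer: VQL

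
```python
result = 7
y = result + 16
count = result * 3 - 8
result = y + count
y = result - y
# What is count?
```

Trace:
`result = 7` → result = 7
`y = result + 16` → y = 23
`count = result * 3 - 8` → count = 13
`result = y + count` → result = 36
`y = result - y` → y = 13
So count = 13

Answer: 13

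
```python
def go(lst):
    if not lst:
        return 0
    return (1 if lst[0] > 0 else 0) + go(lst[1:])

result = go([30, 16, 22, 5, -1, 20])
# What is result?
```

Count of positive elements in [30, 16, 22, 5, -1, 20] = 5

Answer: 5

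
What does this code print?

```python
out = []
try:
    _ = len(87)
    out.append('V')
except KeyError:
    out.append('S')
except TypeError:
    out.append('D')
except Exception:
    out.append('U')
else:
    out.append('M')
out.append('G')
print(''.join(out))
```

Execution trace: 'D' (except TypeError) → 'G' (after the try/except). Output: DG

Answer: DG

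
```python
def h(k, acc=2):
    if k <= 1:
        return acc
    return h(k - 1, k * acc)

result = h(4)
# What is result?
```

Accumulator trace (n, acc): (4, 2) -> (3, 8) -> (2, 24) -> (1, 48) -> return 48

Answer: 48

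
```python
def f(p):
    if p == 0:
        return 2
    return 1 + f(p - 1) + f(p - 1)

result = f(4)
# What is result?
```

f(p) = 1 + 2·f(p-1), f(0)=2. Closed form: (2+1)·2^4 - 1 = 47.

Answer: 47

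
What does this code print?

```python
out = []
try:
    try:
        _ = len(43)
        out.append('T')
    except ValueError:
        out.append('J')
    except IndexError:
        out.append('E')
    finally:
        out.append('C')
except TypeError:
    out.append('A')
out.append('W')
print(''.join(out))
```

Execution trace: 'C' (finally) → 'A' (outer except TypeError) → 'W' (after the try/except). Output: CAW

Answer: CAW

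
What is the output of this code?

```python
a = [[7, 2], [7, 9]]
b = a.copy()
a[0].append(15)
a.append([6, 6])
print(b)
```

Key concept: shallow copy with nested lists.
Step by step:
`a = [[7, 2], [7, 9]]` → a = [[7, 2], [7, 9]]
`b = a.copy()` → b = [[7, 2], [7, 9]]
`a[0].append(15)` → a = [[7, 2, 15], [7, 9]]; b = [[7, 2, 15], [7, 9]]
`a.append([6, 6])` → a = [[7, 2, 15], [7, 9], [6, 6]]
`print(b)` → prints [[7, 2, 15], [7, 9]]

Answer: [[7, 2, 15], [7, 9]]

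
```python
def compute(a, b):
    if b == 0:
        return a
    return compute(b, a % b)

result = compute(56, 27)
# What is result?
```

compute(56, 27) -> compute(27, 2) -> compute(2, 1) -> compute(1, 0) -> 1

Answer: 1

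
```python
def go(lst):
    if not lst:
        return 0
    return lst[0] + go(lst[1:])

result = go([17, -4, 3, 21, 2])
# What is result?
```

17 + (-4) + 3 + 21 + 2 + 0 = 39

Answer: 39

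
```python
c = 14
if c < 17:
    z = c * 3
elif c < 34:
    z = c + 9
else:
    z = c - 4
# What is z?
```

Trace:
`c = 14` → c = 14
`if c < 17: ...` → c < 17 is True → z = 42
So z = 42

Answer: 42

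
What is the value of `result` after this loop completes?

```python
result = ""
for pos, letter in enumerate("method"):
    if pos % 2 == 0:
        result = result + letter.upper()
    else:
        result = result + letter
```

Uppercase even positions in 'method'
`result` takes the values: "" → "M" → "Me" → "MeT" → "MeTh" → "MeThO" → "MeThOd"

Answer: "MeThOd"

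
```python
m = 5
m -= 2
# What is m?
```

Trace:
`m = 5` → m = 5
`m -= 2` → m = 3
So m = 3

Answer: 3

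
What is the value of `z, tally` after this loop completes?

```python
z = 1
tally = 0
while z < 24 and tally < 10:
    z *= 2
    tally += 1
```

Double until >= 24 or 10 iterations
`z, tally` takes the values: (1, 0) → (2, 0) → (2, 1) → (4, 1) → (4, 2) → (8, 2) → (8, 3) → (16, 3) → (16, 4) → (32, 4) → (32, 5)

Answer: 32, 5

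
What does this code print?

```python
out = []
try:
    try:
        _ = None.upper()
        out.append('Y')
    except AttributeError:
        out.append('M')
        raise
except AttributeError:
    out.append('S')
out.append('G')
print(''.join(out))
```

Execution trace: 'M' (inner except AttributeError) → 'S' (outer except AttributeError) → 'G' (after the try/except). Output: MSG

Answer: MSG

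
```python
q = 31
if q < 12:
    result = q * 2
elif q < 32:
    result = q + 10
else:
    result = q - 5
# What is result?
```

Trace:
`q = 31` → q = 31
`if q < 12: ...` → q < 12 is False, q < 32 is True → result = 41
So result = 41

Answer: 41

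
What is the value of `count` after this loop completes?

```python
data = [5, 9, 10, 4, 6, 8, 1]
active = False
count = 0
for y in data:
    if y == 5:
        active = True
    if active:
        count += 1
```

Count elements after first 5 in [5, 9, 10, 4, 6, 8, 1]
`count` takes the values: 0 → 1 → 2 → 3 → 4 → 5 → 6 → 7

Answer: 7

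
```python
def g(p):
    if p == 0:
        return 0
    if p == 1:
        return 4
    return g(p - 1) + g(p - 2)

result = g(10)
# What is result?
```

Build up from base cases: g(0)=0, g(1)=4, g(2)=4, g(3)=8, g(4)=12, g(5)=20, g(6)=32, ..., g(10)=220

Answer: 220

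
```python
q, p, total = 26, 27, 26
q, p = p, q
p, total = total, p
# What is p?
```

Trace:
`q, p, total = 26, 27, 26` → q = 26; p = 27; total = 26
`q, p = p, q` → q = 27; p = 26
`p, total = total, p` → p = 26; total = 26
So p = 26

Answer: 26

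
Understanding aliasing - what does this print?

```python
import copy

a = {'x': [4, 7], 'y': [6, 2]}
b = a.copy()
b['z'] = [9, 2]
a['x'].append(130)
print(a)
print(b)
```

Key concept: shallow copy of dict with mutable values.
Step by step:
`a = {'x': [4, 7], 'y': [6, 2]}` → a = {'x': [4, 7], 'y': [6, 2]}
`b = a.copy()` → b = {'x': [4, 7], 'y': [6, 2]}
`b['z'] = [9, 2]` → b = {'x': [4, 7], 'y': [6, 2], 'z': [9, 2]}
`a['x'].append(130)` → a = {'x': [4, 7, 130], 'y': [6, 2]}; b = {'x': [4, 7, 130], 'y': [6, 2], 'z': [9, 2]}
`print(a)` → prints {'x': [4, 7, 130], 'y': [6, 2]}
`print(b)` → prints {'x': [4, 7, 130], 'y': [6, 2], 'z': [9, 2]}

Answer:
{'x': [4, 7, 130], 'y': [6, 2]}
{'x': [4, 7, 130], 'y': [6, 2], 'z': [9, 2]}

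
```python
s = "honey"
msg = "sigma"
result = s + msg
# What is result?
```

Trace:
`s = "honey"` → s = 'honey'
`msg = "sigma"` → msg = 'sigma'
`result = s + msg` → result = 'honeysigma'
So result = 'honeysigma'

Answer: 'honeysigma'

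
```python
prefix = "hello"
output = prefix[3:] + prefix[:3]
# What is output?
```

Trace:
`prefix = "hello"` → prefix = 'hello'
`output = prefix[3:] + prefix[:3]` → output = 'lohel'
So output = 'lohel'

Answer: 'lohel'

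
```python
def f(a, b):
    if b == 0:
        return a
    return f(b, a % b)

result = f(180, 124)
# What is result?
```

f(180, 124) -> f(124, 56) -> f(56, 12) -> f(12, 8) -> f(8, 4) -> f(4, 0) -> 4

Answer: 4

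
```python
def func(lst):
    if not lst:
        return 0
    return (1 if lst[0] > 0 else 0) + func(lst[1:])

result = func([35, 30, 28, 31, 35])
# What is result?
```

Count of positive elements in [35, 30, 28, 31, 35] = 5

Answer: 5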